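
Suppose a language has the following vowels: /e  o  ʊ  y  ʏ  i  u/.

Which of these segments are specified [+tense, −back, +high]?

First, the [+tense] segments are /e, o, y, i, u/.
Within that set, [−back] gives /e, y, i/.
Then [+high] leaves /y, i/.

y, i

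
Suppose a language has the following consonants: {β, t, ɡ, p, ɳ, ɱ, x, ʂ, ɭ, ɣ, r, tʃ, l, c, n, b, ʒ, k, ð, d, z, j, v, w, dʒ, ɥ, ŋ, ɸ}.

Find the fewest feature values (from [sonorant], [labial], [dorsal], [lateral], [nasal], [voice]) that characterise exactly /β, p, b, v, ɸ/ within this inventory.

[−sonorant, +labial]

The class [−sonorant], [+labial] has exactly /β, p, b, v, ɸ/ as its extension in this inventory. No smaller conjunction from the listed features achieves this: [+labial] alone would also admit /ɱ, w, ɥ/; [−sonorant] alone would also admit /t, ɡ, x, ʂ, …/; and checking the remaining single features turns up none with this extension.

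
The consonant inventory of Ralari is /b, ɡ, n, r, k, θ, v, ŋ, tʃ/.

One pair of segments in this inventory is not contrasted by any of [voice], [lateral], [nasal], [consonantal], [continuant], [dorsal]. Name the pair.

v, r

On the given features, /v/ and /r/ have an identical profile: [+voice], [−lateral], [−nasal], [+consonantal], [+continuant], [−dorsal]. No other two segments in the inventory coincide on all 6 features. (They do differ in [sonorant], [labial] and [coronal], which are not among the given features.)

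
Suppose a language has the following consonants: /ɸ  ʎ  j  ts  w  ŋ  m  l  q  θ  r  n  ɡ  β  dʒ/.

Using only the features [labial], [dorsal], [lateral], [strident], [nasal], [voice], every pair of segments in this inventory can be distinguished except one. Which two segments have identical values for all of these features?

ɡ, j

On the given features, /ɡ/ and /j/ have an identical profile: [-labial], [+dorsal], [-lateral], [-strident], [-nasal], [+voice]. No other two segments in the inventory coincide on all 6 features. (They do differ in [sonorant], [continuant] and [back], which are not among the given features.)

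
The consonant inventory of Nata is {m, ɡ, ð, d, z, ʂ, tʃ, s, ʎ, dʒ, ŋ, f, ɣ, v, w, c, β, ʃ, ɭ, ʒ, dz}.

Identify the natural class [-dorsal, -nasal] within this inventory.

ð, d, z, ʂ, tʃ, s, dʒ, f, v, β, ʃ, ɭ, ʒ, dz

Among the inventory, the [-dorsal] segments are /m, ð, d, z, ʂ, tʃ, s, dʒ, f, v, β, ʃ, ɭ, ʒ, dz/.
Then [-nasal] leaves /ð, d, z, ʂ, tʃ, s, dʒ, f, v, β, ʃ, ɭ, ʒ, dz/.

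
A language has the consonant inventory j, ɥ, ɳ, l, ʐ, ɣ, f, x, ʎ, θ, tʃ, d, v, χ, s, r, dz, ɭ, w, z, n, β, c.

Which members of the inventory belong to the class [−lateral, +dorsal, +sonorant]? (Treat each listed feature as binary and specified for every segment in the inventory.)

Eliminate segments failing any feature: /ɳ, ʐ, f, θ, tʃ, d, v, s, r, dz, z, n, β/ are [−dorsal]; /l, ʎ, ɭ/ are [+lateral]; /ɣ, x, χ, c/ are [−sonorant]. The remaining /j, ɥ, w/ satisfy [−lateral], [+dorsal], [+sonorant].

j, ɥ, w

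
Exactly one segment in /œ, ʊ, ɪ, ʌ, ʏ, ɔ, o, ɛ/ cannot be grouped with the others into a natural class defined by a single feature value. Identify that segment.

[tense] groups all but one: /œ, ɪ, ʏ, ɛ, ɔ, ʊ, ʌ/ share [−tense] while /o/ (mid back rounded tense vowel) alone is [+tense]. Removing any other segment would not leave a single-feature class that excludes it.

o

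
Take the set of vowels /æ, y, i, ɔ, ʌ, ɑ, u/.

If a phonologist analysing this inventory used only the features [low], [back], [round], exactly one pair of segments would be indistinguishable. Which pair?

ɔ, u

On the given features, /ɔ/ and /u/ have an identical profile: [-low], [+back], [+round]. No other two segments in the inventory coincide on all 3 features. (They do differ in [high] and [tense], which are not among the given features.)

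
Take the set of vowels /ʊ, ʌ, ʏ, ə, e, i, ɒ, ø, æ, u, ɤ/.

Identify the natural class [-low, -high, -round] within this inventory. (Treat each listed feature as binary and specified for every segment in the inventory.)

Checking each segment against [-low], [-high], [-round]: /ʌ/ (mid back unrounded lax vowel), /ə/ (mid central vowel (schwa)), /e/ (mid front unrounded tense vowel), /ɤ/ (mid back unrounded tense vowel) satisfy every feature; every other segment in the inventory fails at least one.

ʌ, ə, e, ɤ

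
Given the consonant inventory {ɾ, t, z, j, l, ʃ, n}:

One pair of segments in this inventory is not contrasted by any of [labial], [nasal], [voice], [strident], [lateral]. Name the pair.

/j/ (palatal glide) and /ɾ/ (alveolar tap) are both [−labial], [−nasal], [+voice], [−strident], [−lateral], so none of the listed features separates them. (They do differ in [dorsal], which is not among the given features.) Every other pair in the inventory differs on at least one listed feature.

j, ɾ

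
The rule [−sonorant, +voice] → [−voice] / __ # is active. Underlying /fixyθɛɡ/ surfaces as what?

The only segment in the rule's environment that also matches [−sonorant, +voice] is /ɡ/. Applying [−voice] turns the voiced velar stop into /k/ (voiceless velar stop), giving [fixyθɛk].

[fixyθɛk]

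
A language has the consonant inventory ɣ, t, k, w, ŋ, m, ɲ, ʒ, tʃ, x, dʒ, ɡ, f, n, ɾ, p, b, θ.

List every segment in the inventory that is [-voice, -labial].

t, k, tʃ, x, θ

Checking each segment against [-voice], [-labial]: /t/ (voiceless alveolar stop), /k/ (voiceless velar stop), /tʃ/ (voiceless postalveolar affricate), /x/ (voiceless velar fricative), /θ/ (voiceless dental fricative) satisfy every feature; every other segment in the inventory fails at least one.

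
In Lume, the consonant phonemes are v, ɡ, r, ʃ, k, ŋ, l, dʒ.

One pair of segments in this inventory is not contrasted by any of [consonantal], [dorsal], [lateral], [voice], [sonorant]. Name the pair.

Both /dʒ/ and /v/ are [+consonantal], [−dorsal], [−lateral], [+voice], [−sonorant]. Since the list omits [continuant], [labial] and [coronal] — which do distinguish the voiced postalveolar affricate from the voiced labiodental fricative — this pair collapses; all other pairs remain distinct.

dʒ, v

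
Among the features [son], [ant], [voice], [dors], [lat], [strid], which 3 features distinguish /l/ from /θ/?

[sonorant], [voice], [lateral]

The two segments share [+anterior], [-dorsal], [-strident]. The only features from the list on which they differ: /l/ is [+sonorant] while /θ/ is [-sonorant]; /l/ is [+voice] while /θ/ is [-voice]; /l/ is [+lateral] while /θ/ is [-lateral].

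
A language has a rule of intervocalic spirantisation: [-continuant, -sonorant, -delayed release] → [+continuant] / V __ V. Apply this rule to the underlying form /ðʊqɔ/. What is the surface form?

Only /q/ occurs between two vowels (/ʊ/ __ /ɔ/) and matches the structural description. It is a voiceless uvular stop, so [-continuant, -sonorant, -delayed release] holds; changing it to [+continuant] with all other features held fixed yields /χ/ (voiceless uvular fricative). No other segment meets both the structural description and the environment, so the output is [ðʊχɔ].

[ðʊχɔ]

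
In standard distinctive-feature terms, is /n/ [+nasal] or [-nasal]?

[+nasal]

/n/ is the alveolar nasal. The feature [nasal] marks segments produced with velum lowered (airflow through the nose); /n/ has this property, so it is [+nasal].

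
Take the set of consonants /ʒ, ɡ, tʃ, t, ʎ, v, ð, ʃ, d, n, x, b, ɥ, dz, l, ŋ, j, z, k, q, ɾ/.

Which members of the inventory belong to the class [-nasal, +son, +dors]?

ʎ, ɥ, j

Checking each segment against [-nasal], [+sonorant], [+dorsal]: /ʎ/ (palatal lateral approximant), /ɥ/ (labial-palatal glide), /j/ (palatal glide) satisfy every feature; every other segment in the inventory fails at least one.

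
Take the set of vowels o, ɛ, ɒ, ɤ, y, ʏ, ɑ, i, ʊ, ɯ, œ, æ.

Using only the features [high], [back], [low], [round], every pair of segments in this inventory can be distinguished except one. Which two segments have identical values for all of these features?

ʏ, y

On the given features, /ʏ/ and /y/ have an identical profile: [+high], [−back], [−low], [+round]. No other two segments in the inventory coincide on all 4 features. (They do differ in [tense], which is not among the given features.)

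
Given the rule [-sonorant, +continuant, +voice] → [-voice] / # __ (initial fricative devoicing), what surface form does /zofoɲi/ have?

[sofoɲi]

The only segment in the rule's environment that also matches [-sonorant, +continuant, +voice] is /z/. Applying [-voice] turns the voiced alveolar fricative into /s/ (voiceless alveolar fricative), giving [sofoɲi].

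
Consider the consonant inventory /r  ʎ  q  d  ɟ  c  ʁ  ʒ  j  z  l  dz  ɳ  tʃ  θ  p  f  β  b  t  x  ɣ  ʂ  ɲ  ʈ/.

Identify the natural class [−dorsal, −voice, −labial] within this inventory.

tʃ, θ, t, ʂ, ʈ

Eliminate segments failing any feature: /r, d, ʒ, z, l, dz, ɳ, β, b/ are [+voice]; /ʎ, q, ɟ, c, ʁ, j, x, ɣ, ɲ/ are [+dorsal]; /p, f/ are [+labial]. The remaining /tʃ, θ, t, ʂ, ʈ/ satisfy [−dorsal], [−voice], [−labial].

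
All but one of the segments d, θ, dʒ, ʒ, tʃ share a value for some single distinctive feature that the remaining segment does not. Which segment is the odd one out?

d

/ʒ, tʃ, dʒ, θ/ are all [+distributed], but /d/ (voiced alveolar stop) is [-distributed]. No other single segment can be removed to leave a set sharing one feature value that the removed segment lacks, so /d/ is the odd one out.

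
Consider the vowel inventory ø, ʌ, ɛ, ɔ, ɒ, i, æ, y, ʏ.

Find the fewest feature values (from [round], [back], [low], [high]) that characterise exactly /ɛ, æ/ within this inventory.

[−high, −back, −round]

/ɛ, æ/ are all [−high], [−back], [−round], and no other segment in the inventory matches all three values. Dropping any one of them over-generates: [−back, −round] alone would also admit /i/; [−high, −round] alone would also admit /ʌ/; [−high, −back] alone would also admit /ø/. No other combination of two listed features picks out exactly this set either, so fewer than three features will not do.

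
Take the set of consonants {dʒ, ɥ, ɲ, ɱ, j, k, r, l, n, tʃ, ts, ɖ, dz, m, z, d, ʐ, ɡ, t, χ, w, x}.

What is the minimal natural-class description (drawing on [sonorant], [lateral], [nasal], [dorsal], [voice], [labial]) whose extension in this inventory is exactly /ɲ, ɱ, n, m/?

/ɲ, ɱ, n, m/ are exactly the [+nasal] segments in the inventory, so a single feature suffices.

[+nasal]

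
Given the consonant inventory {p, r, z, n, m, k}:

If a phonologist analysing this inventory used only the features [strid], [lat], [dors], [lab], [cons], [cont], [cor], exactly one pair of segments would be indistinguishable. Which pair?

On the given features, /m/ and /p/ have an identical profile: [−strident], [−lateral], [−dorsal], [+labial], [+consonantal], [−continuant], [−coronal]. No other two segments in the inventory coincide on all 7 features. (They do differ in [sonorant], [voice] and [nasal], which are not among the given features.)

m, p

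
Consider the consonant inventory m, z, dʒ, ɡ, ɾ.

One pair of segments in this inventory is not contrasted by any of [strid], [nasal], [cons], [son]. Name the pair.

/z/ (voiced alveolar fricative) and /dʒ/ (voiced postalveolar affricate) are both [+strident], [−nasal], [+consonantal], [−sonorant], so none of the listed features separates them. (They do differ in [continuant], [anterior] and [distributed], which are not among the given features.) Every other pair in the inventory differs on at least one listed feature.

z, dʒ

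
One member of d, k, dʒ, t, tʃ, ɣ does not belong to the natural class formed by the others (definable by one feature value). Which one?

ɣ

[continuant] groups all but one: /k, tʃ, dʒ, d, t/ share [-continuant] while /ɣ/ (voiced velar fricative) alone is [+continuant]. Removing any other segment would not leave a single-feature class that excludes it.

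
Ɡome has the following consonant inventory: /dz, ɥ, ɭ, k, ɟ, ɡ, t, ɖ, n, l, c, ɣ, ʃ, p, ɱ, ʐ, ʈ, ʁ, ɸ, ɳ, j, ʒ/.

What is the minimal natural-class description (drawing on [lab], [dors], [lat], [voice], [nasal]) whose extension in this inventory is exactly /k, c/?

Every target segment is [-voice], [+dorsal]; each remaining inventory member fails at least one of these. Each conjunct is needed — [+dorsal] alone would also admit /ɥ, ɟ, ɡ, ɣ, …/; [-voice] alone would also admit /t, ʃ, p, ʈ, …/ — and no other single listed feature has exactly this extension, so two is the minimum.

[-voice, +dors]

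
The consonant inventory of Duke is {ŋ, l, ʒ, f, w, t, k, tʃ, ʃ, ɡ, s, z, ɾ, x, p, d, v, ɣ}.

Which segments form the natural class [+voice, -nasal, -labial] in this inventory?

l, ʒ, ɡ, z, ɾ, d, ɣ

Eliminate segments failing any feature: /ŋ/ is [+nasal]; /f, t, k, tʃ, ʃ, s, x, p/ are [-voice]; /w, v/ are [+labial]. The remaining /l, ʒ, ɡ, z, ɾ, d, ɣ/ satisfy [+voice], [-nasal], [-labial].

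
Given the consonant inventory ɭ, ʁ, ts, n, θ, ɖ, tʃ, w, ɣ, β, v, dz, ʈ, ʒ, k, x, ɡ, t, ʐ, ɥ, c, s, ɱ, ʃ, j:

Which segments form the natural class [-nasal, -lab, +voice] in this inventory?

ɭ, ʁ, ɖ, ɣ, dz, ʒ, ɡ, ʐ, j

Eliminate segments failing any feature: /ts, θ, tʃ, ʈ, k, x, t, c, s, ʃ/ are [-voice]; /n, ɱ/ are [+nasal]; /w, β, v, ɥ/ are [+labial]. The remaining /ɭ, ʁ, ɖ, ɣ, dz, ʒ, ɡ, ʐ, j/ satisfy [-nasal], [-labial], [+voice].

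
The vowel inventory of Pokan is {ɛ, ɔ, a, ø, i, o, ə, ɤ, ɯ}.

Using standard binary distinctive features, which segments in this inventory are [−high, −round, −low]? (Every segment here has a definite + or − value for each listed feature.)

ɛ, ə, ɤ

Checking each segment against [−high], [−round], [−low]: /ɛ/ (mid front unrounded lax vowel), /ə/ (mid central vowel (schwa)), /ɤ/ (mid back unrounded tense vowel) satisfy every feature; every other segment in the inventory fails at least one.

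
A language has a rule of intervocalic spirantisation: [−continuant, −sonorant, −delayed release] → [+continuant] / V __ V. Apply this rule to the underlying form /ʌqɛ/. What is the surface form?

[ʌχɛ]

/q/ satisfies [−continuant, −sonorant, −delayed release] and sits in V __ V. The [+continuant] counterpart of the voiceless uvular stop is /χ/. Other segments in /ʌqɛ/ either fail the structural description or are not in the environment, so the surface form is [ʌχɛ].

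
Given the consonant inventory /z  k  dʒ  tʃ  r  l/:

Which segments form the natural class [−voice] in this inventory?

The feature [voice] marks segments produced with vocal-fold vibration. In this inventory /k, tʃ/ lack that property, so they are [−voice]; /z, dʒ, r, l/ are [+voice].

k, tʃ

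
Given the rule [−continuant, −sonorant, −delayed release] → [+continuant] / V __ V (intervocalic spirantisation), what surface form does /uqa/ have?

[uχa]

Only /q/ occurs between two vowels (/u/ __ /a/) and matches the structural description. It is a voiceless uvular stop, so [−continuant, −sonorant, −delayed release] holds; changing it to [+continuant] with all other features held fixed yields /χ/ (voiceless uvular fricative). No other segment meets both the structural description and the environment, so the output is [uχa].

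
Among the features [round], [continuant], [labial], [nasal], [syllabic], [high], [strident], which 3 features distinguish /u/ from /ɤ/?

The two segments share [+continuant], [-nasal], [+syllabic], [-strident]. The only features from the list on which they differ: /u/ is [+labial] while /ɤ/ is [-labial]; /u/ is [+round] while /ɤ/ is [-round]; /u/ is [+high] while /ɤ/ is [-high].

[labial], [round], [high]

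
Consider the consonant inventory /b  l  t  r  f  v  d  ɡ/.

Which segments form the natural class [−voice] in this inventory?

t, f

The [−voice] segments here are /t, f/; the remaining /b, l, r, v, d, ɡ/ are [+voice].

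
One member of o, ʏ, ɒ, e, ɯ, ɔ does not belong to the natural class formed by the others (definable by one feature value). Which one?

ɒ

/ʏ, e, o, ɔ, ɯ/ are all [-low], but /ɒ/ (low back rounded vowel) is [+low]. No other single segment can be removed to leave a set sharing one feature value that the removed segment lacks, so /ɒ/ is the odd one out.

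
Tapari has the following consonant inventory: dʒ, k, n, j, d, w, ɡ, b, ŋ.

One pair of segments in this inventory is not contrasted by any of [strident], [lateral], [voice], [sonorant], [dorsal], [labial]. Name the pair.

ŋ, j

Both /ŋ/ and /j/ are [−strident], [−lateral], [+voice], [+sonorant], [+dorsal], [−labial]. Since the list omits [nasal], [continuant] and [back] — which do distinguish the velar nasal from the palatal glide — this pair collapses; all other pairs remain distinct.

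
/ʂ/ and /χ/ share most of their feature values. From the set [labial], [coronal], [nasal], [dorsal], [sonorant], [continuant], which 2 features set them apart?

[coronal], [dorsal]

/ʂ/ (voiceless retroflex fricative) and /χ/ (voiceless uvular fricative) agree on [-labial], [-nasal], [-sonorant], [+continuant]. They differ on [coronal] (/ʂ/ [+], /χ/ [-]), [dorsal] (/ʂ/ [-], /χ/ [+]).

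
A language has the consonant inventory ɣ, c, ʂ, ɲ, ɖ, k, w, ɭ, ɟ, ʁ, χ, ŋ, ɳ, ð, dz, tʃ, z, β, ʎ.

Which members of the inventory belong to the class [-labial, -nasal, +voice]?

ɣ, ɖ, ɭ, ɟ, ʁ, ð, dz, z, ʎ

First, the [-labial] segments are /ɣ, c, ʂ, ɲ, ɖ, k, ɭ, ɟ, ʁ, χ, ŋ, ɳ, ð, dz, tʃ, z, ʎ/.
Of those, [-nasal] gives /ɣ, c, ʂ, ɖ, k, ɭ, ɟ, ʁ, χ, ð, dz, tʃ, z, ʎ/.
Intersecting with [+voice] leaves /ɣ, ɖ, ɭ, ɟ, ʁ, ð, dz, z, ʎ/.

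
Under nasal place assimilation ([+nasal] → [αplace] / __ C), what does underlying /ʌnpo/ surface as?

[ʌmpo]

The only nasal preceding a consonant is /n/ before /p/. /p/ is [+labial], so /n/ → /m/, giving [ʌmpo].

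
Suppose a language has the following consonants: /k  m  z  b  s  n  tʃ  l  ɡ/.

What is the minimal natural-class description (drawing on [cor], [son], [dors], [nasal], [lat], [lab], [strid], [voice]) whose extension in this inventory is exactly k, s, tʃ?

[−voice]

The target set is precisely the extension of [−voice] in this inventory.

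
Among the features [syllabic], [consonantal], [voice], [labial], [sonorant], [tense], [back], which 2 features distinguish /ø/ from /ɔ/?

The two segments share [+syllabic], [-consonantal], [+voice], [+labial], [+sonorant]. The only features from the list on which they differ: /ø/ is [-back] while /ɔ/ is [+back]; /ø/ is [+tense] while /ɔ/ is [-tense].

[back], [tense]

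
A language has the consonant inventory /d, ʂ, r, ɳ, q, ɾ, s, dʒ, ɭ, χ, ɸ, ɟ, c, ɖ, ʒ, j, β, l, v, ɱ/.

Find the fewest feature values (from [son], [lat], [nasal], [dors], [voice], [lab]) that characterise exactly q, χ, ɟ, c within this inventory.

[-son, +dors]

The class [-sonorant], [+dorsal] has exactly /q, χ, ɟ, c/ as its extension in this inventory. No smaller conjunction from the listed features achieves this: [+dorsal] alone would also admit /j/; [-sonorant] alone would also admit /d, ʂ, s, dʒ, …/; and checking the remaining single features turns up none with this extension.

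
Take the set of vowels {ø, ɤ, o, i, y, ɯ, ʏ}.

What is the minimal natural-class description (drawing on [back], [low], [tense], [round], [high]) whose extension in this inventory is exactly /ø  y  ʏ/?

[-back, +round]

The class [-back], [+round] has exactly /ø, y, ʏ/ as its extension in this inventory. No smaller conjunction from the listed features achieves this: [+round] alone would also admit /o/; [-back] alone would also admit /i/; and checking the remaining single features turns up none with this extension.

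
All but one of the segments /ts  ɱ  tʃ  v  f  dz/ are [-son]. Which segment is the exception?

/ɱ/ is the labiodental nasal, which is [+sonorant]; the rest — /v, tʃ, ts, f, dz/ — are [-sonorant].

ɱ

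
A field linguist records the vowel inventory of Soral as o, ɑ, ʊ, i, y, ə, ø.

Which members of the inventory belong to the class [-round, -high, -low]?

Eliminate segments failing any feature: /o, ʊ, y, ø/ are [+round]; /ɑ/ is [+low]; /i/ is [+high]. The remaining /ə/ satisfy [-round], [-high], [-low].

ə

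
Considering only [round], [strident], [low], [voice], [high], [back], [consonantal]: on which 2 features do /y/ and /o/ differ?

/y/ (high front rounded tense vowel) and /o/ (mid back rounded tense vowel) agree on [+round], [−strident], [−low], [+voice], [−consonantal]. They differ on [high] (/y/ [+], /o/ [−]), [back] (/y/ [−], /o/ [+]).

[high], [back]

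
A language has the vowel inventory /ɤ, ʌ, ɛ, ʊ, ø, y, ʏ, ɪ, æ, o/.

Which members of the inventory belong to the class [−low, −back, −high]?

Checking each segment against [−low], [−back], [−high]: /ɛ/ (mid front unrounded lax vowel), /ø/ (mid front rounded tense vowel) satisfy every feature; every other segment in the inventory fails at least one.

ɛ, ø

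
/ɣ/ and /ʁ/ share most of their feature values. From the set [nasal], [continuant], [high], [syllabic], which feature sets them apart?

/ɣ/ is the voiced velar fricative and /ʁ/ is the voiced uvular fricative. Both are [−nasal], [+continuant], [−syllabic]. /ɣ/ is [+high] while /ʁ/ is [−high], so the distinguishing feature is [high].

[high]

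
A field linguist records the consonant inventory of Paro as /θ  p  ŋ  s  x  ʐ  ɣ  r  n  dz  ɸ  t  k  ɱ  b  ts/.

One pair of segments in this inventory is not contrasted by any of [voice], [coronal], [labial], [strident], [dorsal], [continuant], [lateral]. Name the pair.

ɱ, b

Both /ɱ/ and /b/ are [+voice], [-coronal], [+labial], [-strident], [-dorsal], [-continuant], [-lateral]. Since the list omits [sonorant] and [nasal] — which do distinguish the labiodental nasal from the voiced bilabial stop — this pair collapses; all other pairs remain distinct.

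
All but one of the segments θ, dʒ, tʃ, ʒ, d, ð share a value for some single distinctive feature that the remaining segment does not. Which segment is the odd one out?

d

The remaining segments after removing /d/ share [+distributed]; /d/ (voiced alveolar stop) is [-distributed]. For every other candidate removal, the leftover set fails to share any single feature value that the removed segment lacks.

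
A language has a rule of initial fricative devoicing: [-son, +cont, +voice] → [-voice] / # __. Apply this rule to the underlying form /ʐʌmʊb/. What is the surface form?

[ʂʌmʊb]

/ʐ/ satisfies [-son, +cont, +voice] and sits in # __. The [-voice] counterpart of the voiced retroflex fricative is /ʂ/. Other segments in /ʐʌmʊb/ either fail the structural description or are not in the environment, so the surface form is [ʂʌmʊb].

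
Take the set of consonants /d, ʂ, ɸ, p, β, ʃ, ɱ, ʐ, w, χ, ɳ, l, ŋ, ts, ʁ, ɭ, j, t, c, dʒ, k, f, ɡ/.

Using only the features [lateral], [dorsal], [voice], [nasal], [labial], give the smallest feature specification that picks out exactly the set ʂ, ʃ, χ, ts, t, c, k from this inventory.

The class [−voice], [−labial] has exactly /ʂ, ʃ, χ, ts, t, c, k/ as its extension in this inventory. No smaller conjunction from the listed features achieves this: [−labial] alone would also admit /d, ʐ, ɳ, l, …/; [−voice] alone would also admit /ɸ, p, f/; and checking the remaining single features turns up none with this extension.

[−voice, −labial]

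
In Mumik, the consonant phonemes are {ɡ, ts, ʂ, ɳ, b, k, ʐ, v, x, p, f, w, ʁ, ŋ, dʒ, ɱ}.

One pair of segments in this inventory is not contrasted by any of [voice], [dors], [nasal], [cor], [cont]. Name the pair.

ʁ, w

On the given features, /ʁ/ and /w/ have an identical profile: [+voice], [+dorsal], [-nasal], [-coronal], [+continuant]. No other two segments in the inventory coincide on all 5 features. (They do differ in [labial], [round] and [high], which are not among the given features.)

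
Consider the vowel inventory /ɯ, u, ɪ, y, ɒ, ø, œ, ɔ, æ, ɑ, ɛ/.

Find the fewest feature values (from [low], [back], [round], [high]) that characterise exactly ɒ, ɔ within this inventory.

The class [−high], [+back], [+round] has exactly /ɒ, ɔ/ as its extension in this inventory. No smaller conjunction from the listed features achieves this: [+back, +round] alone would also admit /u/; [−high, +round] alone would also admit /ø, œ/; [−high, +back] alone would also admit /ɑ/; and checking the remaining two-feature bundles turns up none with this extension.

[−high, +back, +round]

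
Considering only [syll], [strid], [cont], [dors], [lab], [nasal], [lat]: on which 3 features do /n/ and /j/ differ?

/n/ (alveolar nasal) and /j/ (palatal glide) agree on [−syllabic], [−strident], [−labial], [−lateral]. They differ on [nasal] (/n/ [+], /j/ [−]), [continuant] (/n/ [−], /j/ [+]), [dorsal] (/n/ [−], /j/ [+]).

[nasal], [continuant], [dorsal]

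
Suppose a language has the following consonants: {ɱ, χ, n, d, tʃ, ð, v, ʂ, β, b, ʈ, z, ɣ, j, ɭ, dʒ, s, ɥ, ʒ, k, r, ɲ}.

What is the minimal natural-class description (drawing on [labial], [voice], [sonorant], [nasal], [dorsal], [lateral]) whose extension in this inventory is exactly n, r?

Every target segment is [+sonorant], [-lateral], [-labial], [-dorsal]; each remaining inventory member fails at least one of these. Each conjunct is needed — [-lateral, -labial, -dorsal] alone would also admit /d, tʃ, ð, ʂ, …/; [+sonorant, -labial, -dorsal] alone would also admit /ɭ/; [+sonorant, -lateral, -dorsal] alone would also admit /ɱ/; [+sonorant, -lateral, -labial] alone would also admit /j, ɲ/ — and no other combination of three listed features has exactly this extension, so four is the minimum.

[+sonorant, -lateral, -labial, -dorsal]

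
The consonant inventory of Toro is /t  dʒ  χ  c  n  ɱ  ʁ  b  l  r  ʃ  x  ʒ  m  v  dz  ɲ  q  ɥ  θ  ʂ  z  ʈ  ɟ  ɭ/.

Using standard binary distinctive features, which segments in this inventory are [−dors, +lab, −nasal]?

b, v

First, the [−dorsal] segments are /t, dʒ, n, ɱ, b, l, r, ʃ, ʒ, m, v, dz, θ, ʂ, z, ʈ, ɭ/.
Within that set, [+labial] gives /ɱ, b, m, v/.
Of those, [−nasal] leaves /b, v/.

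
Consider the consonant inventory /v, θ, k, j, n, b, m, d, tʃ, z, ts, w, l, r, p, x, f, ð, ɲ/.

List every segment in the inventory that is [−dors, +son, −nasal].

l, r

Checking each segment against [−dorsal], [+sonorant], [−nasal]: /l/ (alveolar lateral approximant), /r/ (alveolar trill) satisfy every feature; every other segment in the inventory fails at least one.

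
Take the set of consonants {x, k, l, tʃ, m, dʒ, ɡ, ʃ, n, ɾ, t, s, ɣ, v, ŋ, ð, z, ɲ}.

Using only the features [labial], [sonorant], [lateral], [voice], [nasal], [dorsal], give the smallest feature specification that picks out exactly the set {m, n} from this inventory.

The class [+nasal], [−dorsal] has exactly /m, n/ as its extension in this inventory. No smaller conjunction from the listed features achieves this: [−dorsal] alone would also admit /l, tʃ, dʒ, ʃ, …/; [+nasal] alone would also admit /ŋ, ɲ/; and checking the remaining single features turns up none with this extension.

[+nasal, −dorsal]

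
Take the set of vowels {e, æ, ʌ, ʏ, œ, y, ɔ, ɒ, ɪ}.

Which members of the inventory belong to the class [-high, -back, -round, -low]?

e

Eliminate segments failing any feature: /æ/ is [+low]; /ʌ, ɔ, ɒ/ are [+back]; /ʏ, y, ɪ/ are [+high]; /œ/ is [+round]. The remaining /e/ satisfy [-high], [-back], [-round], [-low].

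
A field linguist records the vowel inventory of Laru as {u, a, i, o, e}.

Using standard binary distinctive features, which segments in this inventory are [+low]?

The [+low] segments here are /a/; the remaining /u, i, o, e/ are [−low].

a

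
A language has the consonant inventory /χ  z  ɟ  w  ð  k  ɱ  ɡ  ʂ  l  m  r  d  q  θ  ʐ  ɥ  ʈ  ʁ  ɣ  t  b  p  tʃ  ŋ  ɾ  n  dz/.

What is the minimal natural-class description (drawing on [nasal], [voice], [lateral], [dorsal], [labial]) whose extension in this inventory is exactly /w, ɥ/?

[+labial, +dorsal]

/w, ɥ/ are all [+labial], [+dorsal], and no other segment in the inventory matches both values. Dropping any one of them over-generates: [+dorsal] alone would also admit /χ, ɟ, k, ɡ, …/; [+labial] alone would also admit /ɱ, m, b, p/. No other single listed feature picks out exactly this set either, so fewer than two features will not do.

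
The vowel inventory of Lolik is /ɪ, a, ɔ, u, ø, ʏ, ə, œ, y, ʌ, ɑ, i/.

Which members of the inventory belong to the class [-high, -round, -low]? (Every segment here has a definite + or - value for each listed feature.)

Checking each segment against [-high], [-round], [-low]: /ə/ (mid central vowel (schwa)), /ʌ/ (mid back unrounded lax vowel) satisfy every feature; every other segment in the inventory fails at least one.

ə, ʌ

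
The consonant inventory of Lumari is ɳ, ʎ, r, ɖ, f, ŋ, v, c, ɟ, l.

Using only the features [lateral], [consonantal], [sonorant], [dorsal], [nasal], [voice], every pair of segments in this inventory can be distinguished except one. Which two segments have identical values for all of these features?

/v/ (voiced labiodental fricative) and /ɖ/ (voiced retroflex stop) are both [-lateral], [+consonantal], [-sonorant], [-dorsal], [-nasal], [+voice], so none of the listed features separates them. (They do differ in [continuant], [labial] and [coronal], which are not among the given features.) Every other pair in the inventory differs on at least one listed feature.

v, ɖ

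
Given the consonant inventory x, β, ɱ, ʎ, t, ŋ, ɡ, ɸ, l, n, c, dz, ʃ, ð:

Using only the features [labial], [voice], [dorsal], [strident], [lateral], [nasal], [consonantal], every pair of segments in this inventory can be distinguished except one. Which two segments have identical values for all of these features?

Both /x/ and /c/ are [−labial], [−voice], [+dorsal], [−strident], [−lateral], [−nasal], [+consonantal]. Since the list omits [continuant] and [back] — which do distinguish the voiceless velar fricative from the voiceless palatal stop — this pair collapses; all other pairs remain distinct.

x, c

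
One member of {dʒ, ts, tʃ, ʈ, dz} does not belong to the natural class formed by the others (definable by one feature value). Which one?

The remaining segments after removing /ʈ/ share [+delayed release]; /ʈ/ (voiceless retroflex stop) is [−delayed release]. For every other candidate removal, the leftover set fails to share any single feature value that the removed segment lacks.

ʈ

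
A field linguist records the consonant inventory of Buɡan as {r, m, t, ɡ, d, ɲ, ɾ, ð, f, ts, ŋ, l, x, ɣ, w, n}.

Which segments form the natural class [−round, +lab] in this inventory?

Checking each segment against [−round], [+labial]: /m/ (bilabial nasal), /f/ (voiceless labiodental fricative) satisfy every feature; every other segment in the inventory fails at least one.

m, f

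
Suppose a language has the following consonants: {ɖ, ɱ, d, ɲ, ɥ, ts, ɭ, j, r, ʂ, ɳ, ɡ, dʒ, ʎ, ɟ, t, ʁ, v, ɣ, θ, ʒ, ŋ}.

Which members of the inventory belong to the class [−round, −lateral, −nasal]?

Eliminate segments failing any feature: /ɱ, ɲ, ɳ, ŋ/ are [+nasal]; /ɥ/ is [+round]; /ɭ, ʎ/ are [+lateral]. The remaining /ɖ, d, ts, j, r, ʂ, ɡ, dʒ, ɟ, t, ʁ, v, ɣ, θ, ʒ/ satisfy [−round], [−lateral], [−nasal].

ɖ, d, ts, j, r, ʂ, ɡ, dʒ, ɟ, t, ʁ, v, ɣ, θ, ʒ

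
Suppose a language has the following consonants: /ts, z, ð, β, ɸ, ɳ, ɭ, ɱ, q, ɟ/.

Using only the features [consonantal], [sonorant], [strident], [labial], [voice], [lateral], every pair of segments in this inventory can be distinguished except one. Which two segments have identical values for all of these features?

Both /ɟ/ and /ð/ are [+consonantal], [-sonorant], [-strident], [-labial], [+voice], [-lateral]. Since the list omits [continuant] and [dorsal] — which do distinguish the voiced palatal stop from the voiced dental fricative — this pair collapses; all other pairs remain distinct.

ɟ, ð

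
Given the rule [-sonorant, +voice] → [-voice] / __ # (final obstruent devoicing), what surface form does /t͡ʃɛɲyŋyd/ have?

[t͡ʃɛɲyŋyt]

/d/ satisfies [-sonorant, +voice] and sits in __ #. The [-voice] counterpart of the voiced alveolar stop is /t/. Other segments in /t͡ʃɛɲyŋyd/ either fail the structural description or are not in the environment, so the surface form is [t͡ʃɛɲyŋyt].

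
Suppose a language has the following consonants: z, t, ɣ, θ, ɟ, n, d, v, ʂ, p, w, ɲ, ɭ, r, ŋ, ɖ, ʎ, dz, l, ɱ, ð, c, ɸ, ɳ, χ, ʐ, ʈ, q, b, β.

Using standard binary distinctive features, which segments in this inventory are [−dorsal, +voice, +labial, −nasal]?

Checking each segment against [−dorsal], [+voice], [+labial], [−nasal]: /v/ (voiced labiodental fricative), /b/ (voiced bilabial stop), /β/ (voiced bilabial fricative) satisfy every feature; every other segment in the inventory fails at least one.

v, b, β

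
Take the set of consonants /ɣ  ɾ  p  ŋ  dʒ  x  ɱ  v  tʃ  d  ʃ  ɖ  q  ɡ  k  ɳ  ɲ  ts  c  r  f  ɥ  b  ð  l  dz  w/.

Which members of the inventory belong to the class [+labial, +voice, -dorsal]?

Checking each segment against [+labial], [+voice], [-dorsal]: /ɱ/ (labiodental nasal), /v/ (voiced labiodental fricative), /b/ (voiced bilabial stop) satisfy every feature; every other segment in the inventory fails at least one.

ɱ, v, b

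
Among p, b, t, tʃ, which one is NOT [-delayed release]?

Every segment except /tʃ/ is [-delayed release]. /tʃ/ (voiceless postalveolar affricate) is [+delayed release], so it is the exception.

tʃ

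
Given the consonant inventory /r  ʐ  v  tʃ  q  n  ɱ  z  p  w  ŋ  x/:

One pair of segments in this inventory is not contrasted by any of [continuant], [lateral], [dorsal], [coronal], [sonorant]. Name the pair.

Both /ʐ/ and /z/ are [+continuant], [−lateral], [−dorsal], [+coronal], [−sonorant]. Since the list omits [anterior] — which does distinguish the voiced retroflex fricative from the voiced alveolar fricative — this pair collapses; all other pairs remain distinct.

ʐ, z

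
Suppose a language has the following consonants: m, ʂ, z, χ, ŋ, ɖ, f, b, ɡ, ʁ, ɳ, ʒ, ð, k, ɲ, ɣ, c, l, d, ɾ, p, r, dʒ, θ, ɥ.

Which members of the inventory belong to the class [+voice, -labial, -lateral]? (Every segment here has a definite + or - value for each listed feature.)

z, ŋ, ɖ, ɡ, ʁ, ɳ, ʒ, ð, ɲ, ɣ, d, ɾ, r, dʒ

Eliminate segments failing any feature: /m, b, ɥ/ are [+labial]; /ʂ, χ, f, k, c, p, θ/ are [-voice]; /l/ is [+lateral]. The remaining /z, ŋ, ɖ, ɡ, ʁ, ɳ, ʒ, ð, ɲ, ɣ, d, ɾ, r, dʒ/ satisfy [+voice], [-labial], [-lateral].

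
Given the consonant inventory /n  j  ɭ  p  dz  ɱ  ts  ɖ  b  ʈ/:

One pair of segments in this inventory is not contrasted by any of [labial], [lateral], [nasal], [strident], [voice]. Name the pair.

j, ɖ

On the given features, /j/ and /ɖ/ have an identical profile: [-labial], [-lateral], [-nasal], [-strident], [+voice]. No other two segments in the inventory coincide on all 5 features. (They do differ in [sonorant], [continuant] and [dorsal], which are not among the given features.)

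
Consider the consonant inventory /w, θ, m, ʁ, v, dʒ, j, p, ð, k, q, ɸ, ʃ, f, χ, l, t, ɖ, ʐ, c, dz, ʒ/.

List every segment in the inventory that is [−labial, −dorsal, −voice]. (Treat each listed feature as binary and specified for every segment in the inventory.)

θ, ʃ, t

Eliminate segments failing any feature: /w, m, v, p, ɸ, f/ are [+labial]; /ʁ, j, k, q, χ, c/ are [+dorsal]; /dʒ, ð, l, ɖ, ʐ, dz, ʒ/ are [+voice]. The remaining /θ, ʃ, t/ satisfy [−labial], [−dorsal], [−voice].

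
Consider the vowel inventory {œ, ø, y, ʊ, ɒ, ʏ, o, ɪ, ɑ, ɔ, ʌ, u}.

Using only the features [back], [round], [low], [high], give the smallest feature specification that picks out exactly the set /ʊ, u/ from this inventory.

Every target segment is [+high], [+back]; each remaining inventory member fails at least one of these. Each conjunct is needed — [+back] alone would also admit /ɒ, o, ɑ, ɔ, …/; [+high] alone would also admit /y, ʏ, ɪ/ — and no other single listed feature has exactly this extension, so two is the minimum.

[+high, +back]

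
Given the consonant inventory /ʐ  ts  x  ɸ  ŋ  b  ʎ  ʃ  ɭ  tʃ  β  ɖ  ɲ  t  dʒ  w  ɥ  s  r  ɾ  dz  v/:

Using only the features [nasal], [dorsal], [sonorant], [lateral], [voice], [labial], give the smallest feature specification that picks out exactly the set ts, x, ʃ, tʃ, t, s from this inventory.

[−voice, −labial]

The class [−voice], [−labial] has exactly /ts, x, ʃ, tʃ, t, s/ as its extension in this inventory. No smaller conjunction from the listed features achieves this: [−labial] alone would also admit /ʐ, ŋ, ʎ, ɭ, …/; [−voice] alone would also admit /ɸ/; and checking the remaining single features turns up none with this extension.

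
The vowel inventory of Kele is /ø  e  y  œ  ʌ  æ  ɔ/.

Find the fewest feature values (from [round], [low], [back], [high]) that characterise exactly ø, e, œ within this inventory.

/ø, e, œ/ are all [−high], [−low], [−back], and no other segment in the inventory matches all three values. Dropping any one of them over-generates: [−low, −back] alone would also admit /y/; [−high, −back] alone would also admit /æ/; [−high, −low] alone would also admit /ʌ, ɔ/. No other combination of two listed features picks out exactly this set either, so fewer than three features will not do.

[−high, −low, −back]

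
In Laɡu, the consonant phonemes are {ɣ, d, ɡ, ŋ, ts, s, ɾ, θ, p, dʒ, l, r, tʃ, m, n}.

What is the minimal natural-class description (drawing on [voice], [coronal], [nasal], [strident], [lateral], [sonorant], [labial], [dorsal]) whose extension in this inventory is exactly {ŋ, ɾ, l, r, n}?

Every target segment is [+sonorant], [-labial]; each remaining inventory member fails at least one of these. Each conjunct is needed — [-labial] alone would also admit /ɣ, d, ɡ, ts, …/; [+sonorant] alone would also admit /m/ — and no other single listed feature has exactly this extension, so two is the minimum.

[+sonorant, -labial]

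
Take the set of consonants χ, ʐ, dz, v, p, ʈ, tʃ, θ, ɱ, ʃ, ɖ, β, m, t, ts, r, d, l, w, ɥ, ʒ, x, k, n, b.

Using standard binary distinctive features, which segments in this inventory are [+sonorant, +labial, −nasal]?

Checking each segment against [+sonorant], [+labial], [−nasal]: /w/ (labial-velar glide), /ɥ/ (labial-palatal glide) satisfy every feature; every other segment in the inventory fails at least one.

w, ɥ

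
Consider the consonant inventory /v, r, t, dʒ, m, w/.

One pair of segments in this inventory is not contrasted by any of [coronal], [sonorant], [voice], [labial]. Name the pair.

m, w

On the given features, /m/ and /w/ have an identical profile: [−coronal], [+sonorant], [+voice], [+labial]. No other two segments in the inventory coincide on all 4 features. (They do differ in [nasal], [continuant], [round] and [dorsal], which are not among the given features.)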